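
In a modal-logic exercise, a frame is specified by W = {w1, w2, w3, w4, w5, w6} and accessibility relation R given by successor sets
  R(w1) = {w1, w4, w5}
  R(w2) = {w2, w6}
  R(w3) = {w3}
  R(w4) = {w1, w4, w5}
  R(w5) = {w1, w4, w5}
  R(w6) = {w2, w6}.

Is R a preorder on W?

Yes

Reflexive: yes — every world is R-related to itself.
Transitive: yes — every two-step R-path is closed by a direct edge.
So R is a preorder.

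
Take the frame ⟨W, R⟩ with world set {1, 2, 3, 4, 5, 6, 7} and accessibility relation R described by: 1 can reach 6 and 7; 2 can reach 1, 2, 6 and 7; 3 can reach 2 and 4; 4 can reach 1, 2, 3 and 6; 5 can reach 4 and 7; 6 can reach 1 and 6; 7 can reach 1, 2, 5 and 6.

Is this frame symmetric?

Symmetric: no — 2 R 1 but not 1 R 2.

No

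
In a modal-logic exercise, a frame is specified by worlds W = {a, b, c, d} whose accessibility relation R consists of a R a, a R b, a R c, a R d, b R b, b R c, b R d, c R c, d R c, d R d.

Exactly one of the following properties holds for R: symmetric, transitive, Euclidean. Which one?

Symmetric: no — a R b but not b R a.
Transitive: yes — every two-step R-path is closed by a direct edge.
Euclidean: no — a R c and a R b, but not c R b.
Only transitive holds.

transitive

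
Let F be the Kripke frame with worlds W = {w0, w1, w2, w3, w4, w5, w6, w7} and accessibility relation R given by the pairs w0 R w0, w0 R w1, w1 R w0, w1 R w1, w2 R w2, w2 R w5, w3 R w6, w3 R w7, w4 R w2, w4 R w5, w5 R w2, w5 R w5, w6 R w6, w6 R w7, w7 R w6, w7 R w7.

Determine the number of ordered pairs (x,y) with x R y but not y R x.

4

Enumerating: (w3,w6), (w3,w7), (w4,w2), (w4,w5).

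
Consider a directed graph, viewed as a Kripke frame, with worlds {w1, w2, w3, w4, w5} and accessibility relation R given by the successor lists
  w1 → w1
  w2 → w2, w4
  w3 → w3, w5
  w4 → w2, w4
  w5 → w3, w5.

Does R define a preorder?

Reflexive: yes — every world is R-related to itself.
Transitive: yes — every two-step R-path is closed by a direct edge.
So R is a preorder.

Yes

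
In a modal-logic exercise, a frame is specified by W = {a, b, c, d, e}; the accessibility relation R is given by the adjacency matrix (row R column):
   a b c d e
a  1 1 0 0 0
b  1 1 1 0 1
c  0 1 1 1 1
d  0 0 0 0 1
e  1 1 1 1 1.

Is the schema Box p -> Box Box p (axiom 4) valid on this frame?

No

The schema 4 characterises exactly the transitive frames.
Transitive: no — a R b and b R c, but not a R c.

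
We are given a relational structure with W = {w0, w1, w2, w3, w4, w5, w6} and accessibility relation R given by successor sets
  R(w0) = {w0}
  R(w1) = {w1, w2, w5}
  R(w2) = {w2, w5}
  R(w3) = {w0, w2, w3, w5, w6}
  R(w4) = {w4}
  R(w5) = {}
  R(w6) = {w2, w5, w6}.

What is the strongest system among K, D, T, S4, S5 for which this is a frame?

K

Serial (axiom D): no — w5 has no R-successor.
Reflexive (axiom T): no — w5 is not related to itself.
Transitive (axiom 4): yes — every two-step R-path is closed by a direct edge.
Euclidean (axiom 5): no — w1 R w5 and w1 R w2, but not w5 R w2.
So F validates K; D would additionally require R to be serial. The strongest is K.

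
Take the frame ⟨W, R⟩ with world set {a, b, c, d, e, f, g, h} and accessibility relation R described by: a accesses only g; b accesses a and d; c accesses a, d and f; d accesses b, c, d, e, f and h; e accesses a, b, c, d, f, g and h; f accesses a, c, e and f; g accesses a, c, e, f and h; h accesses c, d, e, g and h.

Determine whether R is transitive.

Transitive: no — a R g and g R c, but not a R c.

No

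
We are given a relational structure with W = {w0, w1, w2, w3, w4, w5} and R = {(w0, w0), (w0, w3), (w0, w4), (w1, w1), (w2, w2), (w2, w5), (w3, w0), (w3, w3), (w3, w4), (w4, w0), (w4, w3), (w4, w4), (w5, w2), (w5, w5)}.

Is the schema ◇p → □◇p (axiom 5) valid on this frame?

Yes

By correspondence theory, 5 is valid on a frame iff R is Euclidean.
Euclidean: yes — any two successors of a common world are R-related.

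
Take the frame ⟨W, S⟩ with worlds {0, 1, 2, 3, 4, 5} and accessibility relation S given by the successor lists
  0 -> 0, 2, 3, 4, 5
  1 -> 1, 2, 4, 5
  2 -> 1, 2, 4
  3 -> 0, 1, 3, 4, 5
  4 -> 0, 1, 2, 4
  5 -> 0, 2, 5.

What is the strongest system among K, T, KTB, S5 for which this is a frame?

T

Reflexive (axiom T): yes — every world is S-related to itself.
Symmetric (axiom B): no — 0 S 2 but not 2 S 0.
Euclidean (axiom 5): no — 0 S 2 and 0 S 3, but not 2 S 3.
So F validates K, T; KTB would additionally require S to be symmetric. The strongest is T.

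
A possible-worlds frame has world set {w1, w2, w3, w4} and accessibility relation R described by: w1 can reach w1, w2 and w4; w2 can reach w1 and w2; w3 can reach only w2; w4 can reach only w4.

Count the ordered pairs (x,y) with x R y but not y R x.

Enumerating: (w1,w4), (w3,w2).

2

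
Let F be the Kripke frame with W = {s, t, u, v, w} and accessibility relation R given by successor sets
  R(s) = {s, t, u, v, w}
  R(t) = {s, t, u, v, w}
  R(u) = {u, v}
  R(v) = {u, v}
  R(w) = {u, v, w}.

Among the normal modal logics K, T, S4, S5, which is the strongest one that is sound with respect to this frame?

Reflexive (axiom T): yes — every world is R-related to itself.
Transitive (axiom 4): yes — every two-step R-path is closed by a direct edge.
Euclidean (axiom 5): no — s R u and s R t, but not u R t.
So F validates K, T, S4; S5 would additionally require R to be Euclidean. The strongest is S4.

S4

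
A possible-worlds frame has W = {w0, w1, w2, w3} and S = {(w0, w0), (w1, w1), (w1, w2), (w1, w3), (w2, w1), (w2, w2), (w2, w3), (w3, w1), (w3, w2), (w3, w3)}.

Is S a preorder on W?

Yes

Reflexive: yes — every world is S-related to itself.
Transitive: yes — every two-step S-path is closed by a direct edge.
So S is a preorder.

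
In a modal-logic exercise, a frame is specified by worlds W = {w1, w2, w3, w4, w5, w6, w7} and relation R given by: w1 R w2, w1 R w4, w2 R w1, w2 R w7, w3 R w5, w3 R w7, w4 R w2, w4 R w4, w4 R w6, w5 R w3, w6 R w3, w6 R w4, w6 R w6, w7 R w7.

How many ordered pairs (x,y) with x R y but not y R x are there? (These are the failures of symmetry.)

Enumerating: (w1,w4), (w2,w7), (w3,w7), (w4,w2), (w6,w3).

5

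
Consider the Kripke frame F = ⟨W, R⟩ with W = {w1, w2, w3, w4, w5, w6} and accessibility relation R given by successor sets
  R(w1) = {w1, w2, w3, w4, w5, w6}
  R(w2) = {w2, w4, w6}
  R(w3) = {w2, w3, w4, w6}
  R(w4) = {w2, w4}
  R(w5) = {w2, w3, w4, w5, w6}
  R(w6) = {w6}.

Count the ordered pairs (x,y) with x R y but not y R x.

Enumerating: (w1,w2), (w1,w3), (w1,w4), (w1,w5), (w1,w6), (w2,w6), (w3,w2), (w3,w4), (w3,w6), (w5,w2), (w5,w3), (w5,w4), (w5,w6).

13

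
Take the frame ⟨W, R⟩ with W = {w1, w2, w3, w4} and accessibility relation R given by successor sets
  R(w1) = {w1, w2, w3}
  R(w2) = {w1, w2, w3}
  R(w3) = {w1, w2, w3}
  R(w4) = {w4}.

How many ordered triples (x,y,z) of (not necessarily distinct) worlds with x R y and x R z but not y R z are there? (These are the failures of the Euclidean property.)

R is Euclidean; there are no such tuples.

0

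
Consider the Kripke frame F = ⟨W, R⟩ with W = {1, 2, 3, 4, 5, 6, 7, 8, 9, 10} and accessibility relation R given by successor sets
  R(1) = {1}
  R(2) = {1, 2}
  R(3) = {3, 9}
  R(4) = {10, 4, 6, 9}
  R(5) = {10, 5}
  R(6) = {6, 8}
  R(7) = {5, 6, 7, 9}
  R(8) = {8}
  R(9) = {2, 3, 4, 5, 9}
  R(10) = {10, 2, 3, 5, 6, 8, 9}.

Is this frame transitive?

Transitive: no — 10 R 2 and 2 R 1, but not 10 R 1.

No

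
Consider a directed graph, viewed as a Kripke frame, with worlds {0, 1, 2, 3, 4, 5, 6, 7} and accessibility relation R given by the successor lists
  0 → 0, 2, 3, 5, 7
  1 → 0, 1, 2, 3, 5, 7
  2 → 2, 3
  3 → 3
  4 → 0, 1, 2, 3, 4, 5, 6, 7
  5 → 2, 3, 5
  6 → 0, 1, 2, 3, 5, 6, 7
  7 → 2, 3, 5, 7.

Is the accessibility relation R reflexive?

Yes

Reflexive: yes — every world is R-related to itself.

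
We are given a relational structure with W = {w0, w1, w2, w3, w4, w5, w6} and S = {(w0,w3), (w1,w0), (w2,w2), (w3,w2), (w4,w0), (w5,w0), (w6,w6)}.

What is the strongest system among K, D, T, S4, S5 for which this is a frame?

D

Serial (axiom D): yes — every world has a successor (e.g. w0 S w3).
Reflexive (axiom T): no — w0 is not related to itself.
Transitive (axiom 4): no — w0 S w3 and w3 S w2, but not w0 S w2.
Euclidean (axiom 5): no — w0 S w3 and w0 S w3, but not w3 S w3.
So F validates K, D; T would additionally require S to be reflexive. The strongest is D.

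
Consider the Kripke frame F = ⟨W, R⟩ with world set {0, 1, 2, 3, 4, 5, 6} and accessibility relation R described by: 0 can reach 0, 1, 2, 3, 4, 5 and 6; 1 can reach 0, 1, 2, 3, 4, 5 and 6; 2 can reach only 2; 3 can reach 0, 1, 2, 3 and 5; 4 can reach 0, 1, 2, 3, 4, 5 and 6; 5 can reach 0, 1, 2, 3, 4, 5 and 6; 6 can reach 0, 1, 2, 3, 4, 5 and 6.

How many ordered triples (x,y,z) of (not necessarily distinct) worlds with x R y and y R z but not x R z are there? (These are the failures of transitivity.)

Enumerating: (3,0,4), (3,0,6), (3,1,4), (3,1,6), (3,5,4), (3,5,6).

6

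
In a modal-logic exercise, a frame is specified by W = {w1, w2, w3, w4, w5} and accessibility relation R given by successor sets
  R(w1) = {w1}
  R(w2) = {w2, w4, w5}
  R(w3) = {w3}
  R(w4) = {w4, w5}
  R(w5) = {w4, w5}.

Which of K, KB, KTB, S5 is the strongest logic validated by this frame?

Symmetric (axiom B): no — w2 R w4 but not w4 R w2.
Reflexive (axiom T): yes — every world is R-related to itself.
Euclidean (axiom 5): no — w2 R w4 and w2 R w2, but not w4 R w2.
So F validates K; KB would additionally require R to be symmetric. The strongest is K.

K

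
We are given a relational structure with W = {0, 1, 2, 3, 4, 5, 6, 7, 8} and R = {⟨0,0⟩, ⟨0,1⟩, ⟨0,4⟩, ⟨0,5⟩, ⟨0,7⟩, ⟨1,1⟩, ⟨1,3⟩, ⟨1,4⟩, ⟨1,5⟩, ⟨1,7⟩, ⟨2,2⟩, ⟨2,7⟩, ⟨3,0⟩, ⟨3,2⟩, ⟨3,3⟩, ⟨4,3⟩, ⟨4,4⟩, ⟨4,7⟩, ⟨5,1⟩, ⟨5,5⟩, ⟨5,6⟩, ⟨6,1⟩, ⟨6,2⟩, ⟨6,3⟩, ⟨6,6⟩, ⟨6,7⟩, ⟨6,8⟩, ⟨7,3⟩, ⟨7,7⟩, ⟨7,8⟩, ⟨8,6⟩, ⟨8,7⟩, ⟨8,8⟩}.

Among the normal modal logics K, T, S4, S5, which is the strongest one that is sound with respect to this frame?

Reflexive (axiom T): yes — every world is R-related to itself.
Transitive (axiom 4): no — 0 R 1 and 1 R 3, but not 0 R 3.
Euclidean (axiom 5): no — 0 R 4 and 0 R 1, but not 4 R 1.
So F validates K, T; S4 would additionally require R to be transitive. The strongest is T.

T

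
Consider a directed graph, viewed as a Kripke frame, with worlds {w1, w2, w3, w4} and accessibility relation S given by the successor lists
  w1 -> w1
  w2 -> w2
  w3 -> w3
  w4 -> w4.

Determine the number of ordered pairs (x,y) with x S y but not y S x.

0

S is symmetric; there are no such tuples.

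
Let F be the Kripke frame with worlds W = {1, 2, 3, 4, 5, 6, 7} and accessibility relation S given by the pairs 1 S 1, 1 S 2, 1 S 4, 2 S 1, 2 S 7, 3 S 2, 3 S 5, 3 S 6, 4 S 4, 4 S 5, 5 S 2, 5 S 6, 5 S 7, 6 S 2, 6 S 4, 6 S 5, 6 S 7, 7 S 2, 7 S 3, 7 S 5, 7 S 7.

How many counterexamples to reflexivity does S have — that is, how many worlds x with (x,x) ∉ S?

Enumerating: 2, 3, 5, 6.

4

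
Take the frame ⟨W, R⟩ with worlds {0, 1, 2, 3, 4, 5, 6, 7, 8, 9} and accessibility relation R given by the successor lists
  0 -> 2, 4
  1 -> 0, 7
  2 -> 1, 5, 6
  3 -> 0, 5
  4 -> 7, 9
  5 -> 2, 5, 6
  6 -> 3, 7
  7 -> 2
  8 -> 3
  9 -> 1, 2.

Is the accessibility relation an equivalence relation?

No

Reflexive: no — 0 is not related to itself.
Symmetric: no — 0 R 2 but not 2 R 0.
Transitive: no — 0 R 2 and 2 R 1, but not 0 R 1.
So R is not an equivalence relation.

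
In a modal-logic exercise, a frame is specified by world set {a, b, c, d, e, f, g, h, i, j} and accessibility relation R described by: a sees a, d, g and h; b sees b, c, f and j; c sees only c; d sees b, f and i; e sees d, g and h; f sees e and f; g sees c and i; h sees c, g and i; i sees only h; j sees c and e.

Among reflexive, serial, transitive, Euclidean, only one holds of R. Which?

Reflexive: no — d is not related to itself.
Serial: yes — every world has a successor (e.g. a R a).
Transitive: no — a R d and d R b, but not a R b.
Euclidean: no — a R d and a R g, but not d R g.
Only serial holds.

serial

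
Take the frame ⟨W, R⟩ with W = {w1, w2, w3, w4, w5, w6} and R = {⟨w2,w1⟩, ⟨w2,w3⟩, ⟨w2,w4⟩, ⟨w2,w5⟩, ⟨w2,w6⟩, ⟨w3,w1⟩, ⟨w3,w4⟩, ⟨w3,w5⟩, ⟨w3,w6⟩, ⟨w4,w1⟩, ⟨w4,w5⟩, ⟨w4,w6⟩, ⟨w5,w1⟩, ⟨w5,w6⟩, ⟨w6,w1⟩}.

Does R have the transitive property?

Transitive: yes — every two-step R-path is closed by a direct edge.

Yes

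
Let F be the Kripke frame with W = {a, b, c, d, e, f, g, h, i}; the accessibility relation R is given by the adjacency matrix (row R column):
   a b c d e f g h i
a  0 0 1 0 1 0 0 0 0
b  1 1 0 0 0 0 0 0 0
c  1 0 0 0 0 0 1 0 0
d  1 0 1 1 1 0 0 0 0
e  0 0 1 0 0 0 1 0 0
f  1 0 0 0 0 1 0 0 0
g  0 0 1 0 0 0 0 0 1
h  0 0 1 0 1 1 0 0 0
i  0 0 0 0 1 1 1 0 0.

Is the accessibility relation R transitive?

Transitive: no — a R c and c R g, but not a R g.

No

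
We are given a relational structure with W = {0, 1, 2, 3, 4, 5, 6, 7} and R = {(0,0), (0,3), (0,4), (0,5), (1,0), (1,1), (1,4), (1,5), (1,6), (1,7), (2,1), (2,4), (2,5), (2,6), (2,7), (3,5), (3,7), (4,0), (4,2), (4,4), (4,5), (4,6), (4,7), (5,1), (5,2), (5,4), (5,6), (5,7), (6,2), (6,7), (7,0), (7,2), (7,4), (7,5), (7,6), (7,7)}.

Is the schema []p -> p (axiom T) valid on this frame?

Axiom T corresponds to the accessibility relation being reflexive.
Reflexive: no — 2 is not related to itself.

No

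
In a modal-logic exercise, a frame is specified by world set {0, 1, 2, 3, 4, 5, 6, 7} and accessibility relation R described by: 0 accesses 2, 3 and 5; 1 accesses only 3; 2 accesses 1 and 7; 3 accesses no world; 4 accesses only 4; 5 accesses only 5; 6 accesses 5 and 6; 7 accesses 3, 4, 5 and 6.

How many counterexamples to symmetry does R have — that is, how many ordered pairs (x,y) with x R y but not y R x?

11

Enumerating: (0,2), (0,3), (0,5), (1,3), (2,1), (2,7), (6,5), (7,3), (7,4), (7,5), (7,6).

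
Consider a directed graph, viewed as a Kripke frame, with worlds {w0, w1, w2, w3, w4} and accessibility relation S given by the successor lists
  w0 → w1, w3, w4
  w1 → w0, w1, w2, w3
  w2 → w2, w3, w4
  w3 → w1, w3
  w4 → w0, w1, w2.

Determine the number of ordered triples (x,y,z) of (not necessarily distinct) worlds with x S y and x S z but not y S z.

Enumerating: (w0,w1,w4), (w0,w3,w4), (w0,w4,w3), (w0,w4,w4), (w1,w0,w0), (w1,w0,w2), (w1,w2,w0), (w1,w2,w1), (w1,w3,w0), (w1,w3,w2), (w2,w3,w2), (w2,w3,w4), (w2,w4,w3), (w2,w4,w4), (w4,w0,w0), (w4,w0,w2), (w4,w2,w0), (w4,w2,w1).

18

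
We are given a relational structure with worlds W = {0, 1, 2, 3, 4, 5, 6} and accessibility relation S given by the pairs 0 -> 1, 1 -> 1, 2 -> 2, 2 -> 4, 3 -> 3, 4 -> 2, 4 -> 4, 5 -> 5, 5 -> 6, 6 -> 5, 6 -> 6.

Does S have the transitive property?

Yes

Transitive: yes — every two-step S-path is closed by a direct edge.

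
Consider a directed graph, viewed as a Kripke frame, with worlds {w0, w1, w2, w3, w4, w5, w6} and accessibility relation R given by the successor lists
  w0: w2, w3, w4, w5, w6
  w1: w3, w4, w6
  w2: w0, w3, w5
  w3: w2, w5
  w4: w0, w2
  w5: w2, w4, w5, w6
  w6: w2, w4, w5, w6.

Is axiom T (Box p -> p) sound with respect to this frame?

Axiom T corresponds to the accessibility relation being reflexive.
Reflexive: no — w0 is not related to itself.

No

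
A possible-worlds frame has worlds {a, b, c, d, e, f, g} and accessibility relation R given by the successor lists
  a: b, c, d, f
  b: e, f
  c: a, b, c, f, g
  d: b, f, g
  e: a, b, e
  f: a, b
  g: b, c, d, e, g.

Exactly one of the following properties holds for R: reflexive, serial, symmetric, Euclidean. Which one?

Reflexive: no — a is not related to itself.
Serial: yes — every world has a successor (e.g. a R b).
Symmetric: no — a R b but not b R a.
Euclidean: no — a R b and a R c, but not b R c.
Only serial holds.

serial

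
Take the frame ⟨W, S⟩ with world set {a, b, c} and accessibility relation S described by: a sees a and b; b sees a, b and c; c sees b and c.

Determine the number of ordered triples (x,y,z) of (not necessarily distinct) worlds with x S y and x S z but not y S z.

Enumerating: (b,a,c), (b,c,a).

2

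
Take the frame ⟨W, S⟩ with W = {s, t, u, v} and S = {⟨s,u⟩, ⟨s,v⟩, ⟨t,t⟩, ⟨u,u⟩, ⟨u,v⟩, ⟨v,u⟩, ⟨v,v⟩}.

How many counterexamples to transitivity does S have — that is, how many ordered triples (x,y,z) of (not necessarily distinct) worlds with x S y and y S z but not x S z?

S is transitive; there are no such tuples.

0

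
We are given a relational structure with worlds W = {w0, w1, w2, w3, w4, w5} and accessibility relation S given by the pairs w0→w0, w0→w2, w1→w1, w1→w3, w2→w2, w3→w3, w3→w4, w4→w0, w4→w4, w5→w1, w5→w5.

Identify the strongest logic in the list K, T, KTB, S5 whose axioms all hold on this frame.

Reflexive (axiom T): yes — every world is S-related to itself.
Symmetric (axiom B): no — w0 S w2 but not w2 S w0.
Euclidean (axiom 5): no — w0 S w2 and w0 S w0, but not w2 S w0.
So F validates K, T; KTB would additionally require S to be symmetric. The strongest is T.

T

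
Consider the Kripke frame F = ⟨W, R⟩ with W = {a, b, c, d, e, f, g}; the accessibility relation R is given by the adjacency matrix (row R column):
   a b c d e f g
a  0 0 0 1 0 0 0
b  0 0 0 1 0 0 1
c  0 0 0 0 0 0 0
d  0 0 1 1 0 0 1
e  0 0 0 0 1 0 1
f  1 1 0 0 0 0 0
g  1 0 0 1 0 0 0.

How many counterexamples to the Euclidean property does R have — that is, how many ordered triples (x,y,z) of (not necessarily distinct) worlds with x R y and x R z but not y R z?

14

Enumerating: (b,g,g), (d,c,c), (d,c,d), (d,c,g), (d,g,c), (d,g,g), (e,g,e), (e,g,g), (f,a,a), (f,a,b), (f,b,a), (f,b,b), (g,a,a), (g,d,a).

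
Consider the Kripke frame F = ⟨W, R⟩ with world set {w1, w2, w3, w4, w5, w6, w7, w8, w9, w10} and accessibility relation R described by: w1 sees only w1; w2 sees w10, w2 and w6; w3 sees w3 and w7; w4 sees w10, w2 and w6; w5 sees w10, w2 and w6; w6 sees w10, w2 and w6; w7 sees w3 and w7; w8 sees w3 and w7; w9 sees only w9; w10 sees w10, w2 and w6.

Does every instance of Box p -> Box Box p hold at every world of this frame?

By correspondence theory, 4 is valid on a frame iff R is transitive.
Transitive: yes — every two-step R-path is closed by a direct edge.

Yes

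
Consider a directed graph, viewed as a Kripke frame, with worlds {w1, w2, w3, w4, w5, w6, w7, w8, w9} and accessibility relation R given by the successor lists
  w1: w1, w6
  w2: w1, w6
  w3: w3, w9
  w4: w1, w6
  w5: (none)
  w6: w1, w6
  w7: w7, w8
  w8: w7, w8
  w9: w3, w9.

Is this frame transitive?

Transitive: yes — every two-step R-path is closed by a direct edge.

Yes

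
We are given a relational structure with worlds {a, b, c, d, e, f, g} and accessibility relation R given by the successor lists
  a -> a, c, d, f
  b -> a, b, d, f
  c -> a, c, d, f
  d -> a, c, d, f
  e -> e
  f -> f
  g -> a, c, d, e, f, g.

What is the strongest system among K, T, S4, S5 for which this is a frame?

Reflexive (axiom T): yes — every world is R-related to itself.
Transitive (axiom 4): no — b R a and a R c, but not b R c.
Euclidean (axiom 5): no — a R f and a R c, but not f R c.
So F validates K, T; S4 would additionally require R to be transitive. The strongest is T.

T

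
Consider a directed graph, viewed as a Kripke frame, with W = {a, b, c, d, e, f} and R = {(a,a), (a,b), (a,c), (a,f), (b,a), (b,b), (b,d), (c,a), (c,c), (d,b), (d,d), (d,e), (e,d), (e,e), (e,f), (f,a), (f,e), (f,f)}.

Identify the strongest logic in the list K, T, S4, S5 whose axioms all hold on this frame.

Reflexive (axiom T): yes — every world is R-related to itself.
Transitive (axiom 4): no — a R b and b R d, but not a R d.
Euclidean (axiom 5): no — a R b and a R c, but not b R c.
So F validates K, T; S4 would additionally require R to be transitive. The strongest is T.

T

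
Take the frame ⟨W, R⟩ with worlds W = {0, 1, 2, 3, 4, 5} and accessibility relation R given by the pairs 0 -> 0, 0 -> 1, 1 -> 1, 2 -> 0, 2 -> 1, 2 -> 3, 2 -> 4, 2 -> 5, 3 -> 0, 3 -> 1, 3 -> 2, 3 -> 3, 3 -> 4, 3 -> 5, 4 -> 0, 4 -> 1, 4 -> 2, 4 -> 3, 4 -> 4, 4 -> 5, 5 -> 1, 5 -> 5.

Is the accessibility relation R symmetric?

No

Symmetric: no — 0 R 1 but not 1 R 0.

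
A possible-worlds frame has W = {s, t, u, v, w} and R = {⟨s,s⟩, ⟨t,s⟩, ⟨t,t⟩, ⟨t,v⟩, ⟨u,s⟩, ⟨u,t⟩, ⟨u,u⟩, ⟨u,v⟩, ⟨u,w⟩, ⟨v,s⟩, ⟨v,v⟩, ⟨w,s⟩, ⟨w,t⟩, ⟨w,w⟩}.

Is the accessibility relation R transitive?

Transitive: no — w R t and t R v, but not w R v.

No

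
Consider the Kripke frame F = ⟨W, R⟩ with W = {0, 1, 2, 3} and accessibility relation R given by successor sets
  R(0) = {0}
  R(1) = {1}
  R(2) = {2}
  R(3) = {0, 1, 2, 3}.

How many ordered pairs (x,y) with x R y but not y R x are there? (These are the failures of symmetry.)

3

Enumerating: (3,0), (3,1), (3,2).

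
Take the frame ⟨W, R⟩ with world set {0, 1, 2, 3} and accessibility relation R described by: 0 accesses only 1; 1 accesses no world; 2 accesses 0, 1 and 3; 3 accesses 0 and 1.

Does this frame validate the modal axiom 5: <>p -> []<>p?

Axiom 5 corresponds to the accessibility relation being Euclidean.
Euclidean: no — 2 R 0 and 2 R 3, but not 0 R 3.

No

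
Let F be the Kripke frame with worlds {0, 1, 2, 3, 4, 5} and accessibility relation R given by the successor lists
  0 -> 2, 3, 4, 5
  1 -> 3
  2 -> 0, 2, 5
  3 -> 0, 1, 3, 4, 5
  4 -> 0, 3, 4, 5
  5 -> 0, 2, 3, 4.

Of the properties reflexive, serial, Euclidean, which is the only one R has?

serial

Reflexive: no — 0 is not related to itself.
Serial: yes — every world has a successor (e.g. 0 R 2).
Euclidean: no — 0 R 2 and 0 R 3, but not 2 R 3.
Only serial holds.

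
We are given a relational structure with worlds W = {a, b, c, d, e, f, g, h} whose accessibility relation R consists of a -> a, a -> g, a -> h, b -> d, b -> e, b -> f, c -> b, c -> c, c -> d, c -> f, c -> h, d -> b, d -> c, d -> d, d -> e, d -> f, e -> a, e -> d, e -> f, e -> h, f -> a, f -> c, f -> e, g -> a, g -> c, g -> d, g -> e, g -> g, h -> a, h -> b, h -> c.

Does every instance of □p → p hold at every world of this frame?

By correspondence theory, T is valid on a frame iff R is reflexive.
Reflexive: no — b is not related to itself.

No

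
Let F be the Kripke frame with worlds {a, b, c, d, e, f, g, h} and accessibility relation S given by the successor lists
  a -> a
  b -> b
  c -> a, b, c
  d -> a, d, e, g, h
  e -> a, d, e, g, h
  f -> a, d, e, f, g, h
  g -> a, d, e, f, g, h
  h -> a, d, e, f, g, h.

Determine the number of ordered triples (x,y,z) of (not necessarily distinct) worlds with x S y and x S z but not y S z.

Enumerating: (c,a,b), (c,a,c), (c,b,a), (c,b,c), (d,a,d), (d,a,e), (d,a,g), (d,a,h), (e,a,d), (e,a,e), (e,a,g), (e,a,h), … and 21 more.
Total: 33.

33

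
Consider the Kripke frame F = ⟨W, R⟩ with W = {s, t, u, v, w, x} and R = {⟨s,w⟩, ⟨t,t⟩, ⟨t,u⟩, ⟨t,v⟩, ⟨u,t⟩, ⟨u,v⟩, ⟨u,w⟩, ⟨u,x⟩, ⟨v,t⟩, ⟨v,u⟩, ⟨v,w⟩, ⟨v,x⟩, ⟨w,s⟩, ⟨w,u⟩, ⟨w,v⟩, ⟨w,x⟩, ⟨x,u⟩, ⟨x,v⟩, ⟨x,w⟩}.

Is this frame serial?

Serial: yes — every world has a successor (e.g. s R w).

Yes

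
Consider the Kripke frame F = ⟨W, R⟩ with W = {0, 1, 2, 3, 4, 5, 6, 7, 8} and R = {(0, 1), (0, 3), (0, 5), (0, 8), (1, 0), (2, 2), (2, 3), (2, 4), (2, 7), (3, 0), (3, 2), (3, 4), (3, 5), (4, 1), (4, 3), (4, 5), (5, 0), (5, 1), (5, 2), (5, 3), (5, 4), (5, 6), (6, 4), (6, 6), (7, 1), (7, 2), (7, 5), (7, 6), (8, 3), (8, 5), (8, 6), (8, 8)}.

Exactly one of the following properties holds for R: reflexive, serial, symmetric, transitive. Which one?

Reflexive: no — 0 is not related to itself.
Serial: yes — every world has a successor (e.g. 0 R 1).
Symmetric: no — 0 R 8 but not 8 R 0.
Transitive: no — 0 R 3 and 3 R 2, but not 0 R 2.
Only serial holds.

serial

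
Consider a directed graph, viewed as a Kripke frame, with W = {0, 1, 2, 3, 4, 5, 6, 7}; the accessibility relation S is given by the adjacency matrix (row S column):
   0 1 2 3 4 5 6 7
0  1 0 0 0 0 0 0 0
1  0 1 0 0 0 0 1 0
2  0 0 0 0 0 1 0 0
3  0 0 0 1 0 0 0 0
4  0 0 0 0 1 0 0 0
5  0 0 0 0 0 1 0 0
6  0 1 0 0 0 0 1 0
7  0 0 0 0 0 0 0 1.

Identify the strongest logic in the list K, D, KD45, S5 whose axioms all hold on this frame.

Serial (axiom D): yes — every world has a successor (e.g. 0 S 0).
Euclidean (axiom 5): yes — any two successors of a common world are S-related.
Transitive (axiom 4): yes — every two-step S-path is closed by a direct edge.
Reflexive (axiom T): no — 2 is not related to itself.
So F validates K, D, KD45; S5 would additionally require S to be reflexive. The strongest is KD45.

KD45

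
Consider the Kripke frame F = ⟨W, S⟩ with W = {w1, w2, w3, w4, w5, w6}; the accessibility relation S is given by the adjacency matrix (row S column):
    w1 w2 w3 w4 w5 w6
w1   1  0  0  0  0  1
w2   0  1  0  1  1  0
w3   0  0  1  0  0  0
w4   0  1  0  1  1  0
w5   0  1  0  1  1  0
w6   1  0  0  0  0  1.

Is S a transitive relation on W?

Transitive: yes — every two-step S-path is closed by a direct edge.

Yes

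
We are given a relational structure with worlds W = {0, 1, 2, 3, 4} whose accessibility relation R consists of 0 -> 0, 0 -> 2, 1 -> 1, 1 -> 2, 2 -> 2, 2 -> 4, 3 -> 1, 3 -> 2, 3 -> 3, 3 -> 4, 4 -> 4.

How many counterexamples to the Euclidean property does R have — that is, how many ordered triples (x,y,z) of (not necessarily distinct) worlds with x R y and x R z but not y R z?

10

Enumerating: (0,2,0), (1,2,1), (2,4,2), (3,1,3), (3,1,4), (3,2,1), (3,2,3), (3,4,1), (3,4,2), (3,4,3).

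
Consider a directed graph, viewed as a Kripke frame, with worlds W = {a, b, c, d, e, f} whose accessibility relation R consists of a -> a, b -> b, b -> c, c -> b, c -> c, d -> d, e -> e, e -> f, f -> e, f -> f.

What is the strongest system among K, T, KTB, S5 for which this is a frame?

Reflexive (axiom T): yes — every world is R-related to itself.
Symmetric (axiom B): yes — every pair in R has its reverse in R.
Euclidean (axiom 5): yes — any two successors of a common world are R-related.
So F validates K, T, KTB, S5. The strongest is S5.

S5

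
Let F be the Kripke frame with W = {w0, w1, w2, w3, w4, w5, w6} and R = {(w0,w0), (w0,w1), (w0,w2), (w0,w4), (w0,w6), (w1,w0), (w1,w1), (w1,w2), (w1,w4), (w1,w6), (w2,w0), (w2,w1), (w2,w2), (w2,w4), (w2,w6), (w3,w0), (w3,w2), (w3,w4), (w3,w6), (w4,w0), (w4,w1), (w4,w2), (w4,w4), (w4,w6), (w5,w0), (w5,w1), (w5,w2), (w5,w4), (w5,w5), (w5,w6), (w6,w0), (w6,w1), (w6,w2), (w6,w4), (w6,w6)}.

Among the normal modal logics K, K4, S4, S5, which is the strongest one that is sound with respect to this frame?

Transitive (axiom 4): no — w3 R w0 and w0 R w1, but not w3 R w1.
Reflexive (axiom T): no — w3 is not related to itself.
Euclidean (axiom 5): no — w5 R w0 and w5 R w5, but not w0 R w5.
So F validates K; K4 would additionally require R to be transitive. The strongest is K.

K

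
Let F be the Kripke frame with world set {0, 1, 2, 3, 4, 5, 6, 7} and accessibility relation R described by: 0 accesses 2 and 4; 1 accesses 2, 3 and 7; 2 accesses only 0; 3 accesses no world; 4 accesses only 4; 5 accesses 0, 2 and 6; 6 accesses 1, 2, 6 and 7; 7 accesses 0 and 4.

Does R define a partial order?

No

Reflexive: no — 0 is not related to itself.
Transitive: no — 1 R 2 and 2 R 0, but not 1 R 0.
Antisymmetric: no — 0 R 2 and 2 R 0 with 0 ≠ 2.
So R is not a partial order.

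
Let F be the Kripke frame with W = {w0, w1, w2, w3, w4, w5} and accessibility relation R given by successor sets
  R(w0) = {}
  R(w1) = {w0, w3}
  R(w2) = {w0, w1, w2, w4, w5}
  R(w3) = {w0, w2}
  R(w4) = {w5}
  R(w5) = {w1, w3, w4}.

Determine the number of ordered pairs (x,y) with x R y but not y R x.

Enumerating: (w1,w0), (w1,w3), (w2,w0), (w2,w1), (w2,w4), (w2,w5), (w3,w0), (w3,w2), (w5,w1), (w5,w3).

10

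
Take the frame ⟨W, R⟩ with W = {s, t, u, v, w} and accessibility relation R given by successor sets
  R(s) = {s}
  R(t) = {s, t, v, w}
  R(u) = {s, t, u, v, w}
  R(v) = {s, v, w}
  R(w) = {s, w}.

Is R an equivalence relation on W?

No

Reflexive: yes — every world is R-related to itself.
Symmetric: no — t R s but not s R t.
Transitive: yes — every two-step R-path is closed by a direct edge.
So R is not an equivalence relation.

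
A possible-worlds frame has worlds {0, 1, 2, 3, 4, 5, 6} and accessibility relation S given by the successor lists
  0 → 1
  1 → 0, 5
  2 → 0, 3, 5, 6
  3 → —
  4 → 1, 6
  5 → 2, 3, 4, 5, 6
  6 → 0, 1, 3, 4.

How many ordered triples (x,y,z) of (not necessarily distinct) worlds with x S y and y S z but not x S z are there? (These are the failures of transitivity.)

23

Enumerating: (0,1,0), (0,1,5), (1,0,1), (1,5,2), (1,5,3), (1,5,4), (1,5,6), (2,0,1), (2,5,2), (2,5,4), (2,6,1), (2,6,4), … and 11 more.
Total: 23.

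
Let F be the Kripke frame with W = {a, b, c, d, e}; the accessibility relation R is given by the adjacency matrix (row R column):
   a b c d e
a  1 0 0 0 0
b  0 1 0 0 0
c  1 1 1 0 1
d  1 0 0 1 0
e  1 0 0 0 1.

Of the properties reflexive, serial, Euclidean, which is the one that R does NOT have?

Euclidean

Reflexive: yes — every world is R-related to itself.
Serial: yes — every world has a successor (e.g. a R a).
Euclidean: no — c R a and c R b, but not a R b.
Only Euclidean fails.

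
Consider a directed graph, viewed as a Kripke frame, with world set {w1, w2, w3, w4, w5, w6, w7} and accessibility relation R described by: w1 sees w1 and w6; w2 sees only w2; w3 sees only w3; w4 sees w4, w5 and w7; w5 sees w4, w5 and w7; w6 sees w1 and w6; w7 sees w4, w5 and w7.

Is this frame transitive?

Yes

Transitive: yes — every two-step R-path is closed by a direct edge.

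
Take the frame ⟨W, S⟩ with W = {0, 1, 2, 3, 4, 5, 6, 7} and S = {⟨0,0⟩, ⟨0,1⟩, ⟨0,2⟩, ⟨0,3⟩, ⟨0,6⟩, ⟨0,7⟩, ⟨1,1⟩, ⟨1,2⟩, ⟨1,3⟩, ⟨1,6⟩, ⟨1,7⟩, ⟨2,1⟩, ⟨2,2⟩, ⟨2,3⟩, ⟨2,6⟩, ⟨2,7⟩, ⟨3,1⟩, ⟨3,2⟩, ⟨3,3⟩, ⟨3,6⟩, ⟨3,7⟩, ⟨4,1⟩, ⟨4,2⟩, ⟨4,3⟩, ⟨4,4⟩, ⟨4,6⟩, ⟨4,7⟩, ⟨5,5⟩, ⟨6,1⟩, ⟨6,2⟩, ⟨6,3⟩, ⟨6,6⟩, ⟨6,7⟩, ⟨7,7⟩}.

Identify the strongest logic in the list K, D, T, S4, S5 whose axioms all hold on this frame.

Serial (axiom D): yes — every world has a successor (e.g. 0 S 0).
Reflexive (axiom T): yes — every world is S-related to itself.
Transitive (axiom 4): yes — every two-step S-path is closed by a direct edge.
Euclidean (axiom 5): no — 0 S 7 and 0 S 1, but not 7 S 1.
So F validates K, D, T, S4; S5 would additionally require S to be Euclidean. The strongest is S4.

S4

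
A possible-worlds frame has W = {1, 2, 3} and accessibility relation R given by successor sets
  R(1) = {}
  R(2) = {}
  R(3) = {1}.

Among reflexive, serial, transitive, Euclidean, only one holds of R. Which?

Reflexive: no — 1 is not related to itself.
Serial: no — 1 has no R-successor.
Transitive: yes — every two-step R-path is closed by a direct edge.
Euclidean: no — 3 R 1 and 3 R 1, but not 1 R 1.
Only transitive holds.

transitive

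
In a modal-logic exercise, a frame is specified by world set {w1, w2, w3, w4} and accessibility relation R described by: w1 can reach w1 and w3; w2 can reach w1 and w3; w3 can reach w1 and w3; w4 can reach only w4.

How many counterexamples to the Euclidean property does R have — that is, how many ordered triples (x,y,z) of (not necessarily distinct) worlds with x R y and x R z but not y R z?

R is Euclidean; there are no such tuples.

0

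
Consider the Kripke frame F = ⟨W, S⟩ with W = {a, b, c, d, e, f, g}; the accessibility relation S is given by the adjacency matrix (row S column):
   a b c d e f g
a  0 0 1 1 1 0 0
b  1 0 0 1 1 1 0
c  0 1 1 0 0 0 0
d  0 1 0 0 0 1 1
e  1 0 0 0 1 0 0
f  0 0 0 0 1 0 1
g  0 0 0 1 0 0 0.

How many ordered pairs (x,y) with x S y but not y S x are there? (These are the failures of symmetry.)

9

Enumerating: (a,c), (a,d), (b,a), (b,e), (b,f), (c,b), (d,f), (f,e), (f,g).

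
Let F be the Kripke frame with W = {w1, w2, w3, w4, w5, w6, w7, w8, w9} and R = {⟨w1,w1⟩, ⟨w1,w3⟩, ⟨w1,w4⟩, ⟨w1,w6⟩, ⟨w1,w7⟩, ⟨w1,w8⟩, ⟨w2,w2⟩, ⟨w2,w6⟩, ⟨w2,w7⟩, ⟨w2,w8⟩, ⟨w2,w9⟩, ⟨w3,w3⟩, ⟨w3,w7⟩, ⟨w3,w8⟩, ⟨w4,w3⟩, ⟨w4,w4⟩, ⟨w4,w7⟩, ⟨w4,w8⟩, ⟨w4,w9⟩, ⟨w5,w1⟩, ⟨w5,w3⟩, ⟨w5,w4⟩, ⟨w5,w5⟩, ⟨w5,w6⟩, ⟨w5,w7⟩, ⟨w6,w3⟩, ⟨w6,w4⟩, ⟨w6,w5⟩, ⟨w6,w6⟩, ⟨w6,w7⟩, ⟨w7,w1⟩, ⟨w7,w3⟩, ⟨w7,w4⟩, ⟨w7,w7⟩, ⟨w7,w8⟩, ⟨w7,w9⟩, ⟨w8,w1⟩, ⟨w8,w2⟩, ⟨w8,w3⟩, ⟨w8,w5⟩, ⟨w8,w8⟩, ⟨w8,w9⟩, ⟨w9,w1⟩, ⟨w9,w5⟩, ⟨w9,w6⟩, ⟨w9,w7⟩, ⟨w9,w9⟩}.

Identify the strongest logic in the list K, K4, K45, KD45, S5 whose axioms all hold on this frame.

K

Transitive (axiom 4): no — w1 R w4 and w4 R w9, but not w1 R w9.
Euclidean (axiom 5): no — w1 R w3 and w1 R w4, but not w3 R w4.
Serial (axiom D): yes — every world has a successor (e.g. w1 R w1).
Reflexive (axiom T): yes — every world is R-related to itself.
So F validates K; K4 would additionally require R to be transitive. The strongest is K.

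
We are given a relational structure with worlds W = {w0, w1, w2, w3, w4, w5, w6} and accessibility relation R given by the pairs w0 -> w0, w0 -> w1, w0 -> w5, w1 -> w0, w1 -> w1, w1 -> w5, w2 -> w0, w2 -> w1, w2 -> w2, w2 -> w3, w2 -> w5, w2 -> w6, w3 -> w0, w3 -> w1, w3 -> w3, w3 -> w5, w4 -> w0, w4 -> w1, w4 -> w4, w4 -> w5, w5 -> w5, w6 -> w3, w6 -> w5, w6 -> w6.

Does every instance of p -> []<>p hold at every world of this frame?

No

The schema B characterises exactly the symmetric frames.
Symmetric: no — w0 R w5 but not w5 R w0.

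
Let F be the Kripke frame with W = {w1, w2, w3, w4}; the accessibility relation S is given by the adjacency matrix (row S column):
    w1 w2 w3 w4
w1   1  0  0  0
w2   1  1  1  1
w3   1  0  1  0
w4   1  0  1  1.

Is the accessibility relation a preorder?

Reflexive: yes — every world is S-related to itself.
Transitive: yes — every two-step S-path is closed by a direct edge.
So S is a preorder.

Yes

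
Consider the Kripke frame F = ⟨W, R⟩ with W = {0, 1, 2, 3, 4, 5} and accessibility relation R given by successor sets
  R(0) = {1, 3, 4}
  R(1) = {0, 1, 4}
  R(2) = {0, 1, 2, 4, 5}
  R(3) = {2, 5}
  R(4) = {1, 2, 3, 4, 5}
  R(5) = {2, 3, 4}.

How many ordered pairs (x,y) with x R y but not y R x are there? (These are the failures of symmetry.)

Enumerating: (0,3), (0,4), (2,0), (2,1), (3,2), (4,3).

6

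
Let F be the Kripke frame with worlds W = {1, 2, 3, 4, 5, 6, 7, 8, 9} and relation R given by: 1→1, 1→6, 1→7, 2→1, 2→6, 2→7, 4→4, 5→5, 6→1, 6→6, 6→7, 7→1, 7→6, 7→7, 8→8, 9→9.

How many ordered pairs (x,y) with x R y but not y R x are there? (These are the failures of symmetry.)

3

Enumerating: (2,1), (2,6), (2,7).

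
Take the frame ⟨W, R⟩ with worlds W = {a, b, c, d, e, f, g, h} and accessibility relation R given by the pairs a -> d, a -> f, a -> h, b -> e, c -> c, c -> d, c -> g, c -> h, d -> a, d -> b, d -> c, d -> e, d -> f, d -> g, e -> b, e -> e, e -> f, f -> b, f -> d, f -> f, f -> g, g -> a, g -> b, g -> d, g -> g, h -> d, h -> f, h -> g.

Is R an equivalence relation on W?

Reflexive: no — a is not related to itself.
Symmetric: no — a R f but not f R a.
Transitive: no — a R d and d R b, but not a R b.
So R is not an equivalence relation.

No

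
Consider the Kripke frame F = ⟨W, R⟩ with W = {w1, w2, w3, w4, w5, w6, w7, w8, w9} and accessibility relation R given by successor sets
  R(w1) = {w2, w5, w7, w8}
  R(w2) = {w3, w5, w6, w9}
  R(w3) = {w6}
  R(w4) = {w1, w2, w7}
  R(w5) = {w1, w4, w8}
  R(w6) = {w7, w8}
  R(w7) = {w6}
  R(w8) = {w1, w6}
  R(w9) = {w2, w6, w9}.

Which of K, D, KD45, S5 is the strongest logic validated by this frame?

Serial (axiom D): yes — every world has a successor (e.g. w1 R w2).
Euclidean (axiom 5): no — w1 R w2 and w1 R w7, but not w2 R w7.
Transitive (axiom 4): no — w1 R w2 and w2 R w3, but not w1 R w3.
Reflexive (axiom T): no — w1 is not related to itself.
So F validates K, D; KD45 would additionally require R to be Euclidean and transitive. The strongest is D.

D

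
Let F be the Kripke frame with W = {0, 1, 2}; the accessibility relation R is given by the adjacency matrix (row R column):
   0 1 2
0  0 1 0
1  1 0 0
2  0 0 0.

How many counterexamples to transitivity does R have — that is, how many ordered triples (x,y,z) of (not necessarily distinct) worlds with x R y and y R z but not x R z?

2

Enumerating: (0,1,0), (1,0,1).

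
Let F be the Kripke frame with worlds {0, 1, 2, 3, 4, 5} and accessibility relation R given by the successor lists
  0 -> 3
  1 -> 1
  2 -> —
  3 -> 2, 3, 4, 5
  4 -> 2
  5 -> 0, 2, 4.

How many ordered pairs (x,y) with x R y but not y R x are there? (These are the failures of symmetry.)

8

Enumerating: (0,3), (3,2), (3,4), (3,5), (4,2), (5,0), (5,2), (5,4).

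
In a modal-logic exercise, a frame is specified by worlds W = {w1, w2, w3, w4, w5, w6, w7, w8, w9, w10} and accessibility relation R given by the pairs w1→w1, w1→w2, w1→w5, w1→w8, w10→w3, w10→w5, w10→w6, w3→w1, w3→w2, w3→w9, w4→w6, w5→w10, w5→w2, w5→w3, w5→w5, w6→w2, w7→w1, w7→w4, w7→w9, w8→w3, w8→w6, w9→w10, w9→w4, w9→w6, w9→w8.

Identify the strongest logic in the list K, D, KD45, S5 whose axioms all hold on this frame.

K

Serial (axiom D): no — w2 has no R-successor.
Euclidean (axiom 5): no — w1 R w2 and w1 R w5, but not w2 R w5.
Transitive (axiom 4): no — w1 R w5 and w5 R w10, but not w1 R w10.
Reflexive (axiom T): no — w2 is not related to itself.
So F validates K; D would additionally require R to be serial. The strongest is K.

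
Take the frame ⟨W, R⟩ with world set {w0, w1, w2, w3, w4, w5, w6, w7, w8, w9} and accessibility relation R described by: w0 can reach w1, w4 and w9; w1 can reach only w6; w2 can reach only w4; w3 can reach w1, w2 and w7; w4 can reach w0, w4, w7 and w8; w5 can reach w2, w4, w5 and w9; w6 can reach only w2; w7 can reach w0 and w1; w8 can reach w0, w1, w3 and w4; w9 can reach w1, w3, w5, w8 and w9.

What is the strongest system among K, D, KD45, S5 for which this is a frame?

Serial (axiom D): yes — every world has a successor (e.g. w0 R w1).
Euclidean (axiom 5): no — w0 R w1 and w0 R w4, but not w1 R w4.
Transitive (axiom 4): no — w0 R w1 and w1 R w6, but not w0 R w6.
Reflexive (axiom T): no — w0 is not related to itself.
So F validates K, D; KD45 would additionally require R to be Euclidean and transitive. The strongest is D.

D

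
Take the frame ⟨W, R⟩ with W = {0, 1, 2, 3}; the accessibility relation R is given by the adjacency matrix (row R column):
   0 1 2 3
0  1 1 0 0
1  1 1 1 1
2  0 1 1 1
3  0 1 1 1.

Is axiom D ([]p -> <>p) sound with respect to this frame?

Yes

By correspondence theory, D is valid on a frame iff R is serial.
Serial: yes — every world has a successor (e.g. 0 R 0).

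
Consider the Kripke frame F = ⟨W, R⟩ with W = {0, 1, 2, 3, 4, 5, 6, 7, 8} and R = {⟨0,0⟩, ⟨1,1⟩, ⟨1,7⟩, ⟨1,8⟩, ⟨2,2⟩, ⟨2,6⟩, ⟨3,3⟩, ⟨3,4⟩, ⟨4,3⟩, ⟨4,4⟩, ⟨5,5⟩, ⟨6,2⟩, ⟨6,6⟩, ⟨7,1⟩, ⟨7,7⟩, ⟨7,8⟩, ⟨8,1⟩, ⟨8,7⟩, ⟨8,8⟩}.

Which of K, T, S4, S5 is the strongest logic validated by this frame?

S5

Reflexive (axiom T): yes — every world is R-related to itself.
Transitive (axiom 4): yes — every two-step R-path is closed by a direct edge.
Euclidean (axiom 5): yes — any two successors of a common world are R-related.
So F validates K, T, S4, S5. The strongest is S5.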